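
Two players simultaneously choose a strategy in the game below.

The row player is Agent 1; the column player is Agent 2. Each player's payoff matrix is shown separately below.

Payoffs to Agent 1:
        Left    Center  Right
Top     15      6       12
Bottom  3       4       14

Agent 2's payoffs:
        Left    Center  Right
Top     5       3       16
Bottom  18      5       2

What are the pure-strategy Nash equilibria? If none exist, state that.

For each strategy profile, look for a profitable unilateral deviation.
(Top, Left): Agent 2 can switch to Right (5 → 16). Not NE.
(Top, Center): Agent 2 can switch to Left (3 → 5). Not NE.
(Top, Right): Agent 1 can switch to Bottom (12 → 14). Not NE.
(Bottom, Left): Agent 1 can switch to Top (3 → 15). Not NE.
(Bottom, Center): Agent 1 can switch to Top (4 → 6). Not NE.
(Bottom, Right): Agent 2 can switch to Left (2 → 18). Not NE.

none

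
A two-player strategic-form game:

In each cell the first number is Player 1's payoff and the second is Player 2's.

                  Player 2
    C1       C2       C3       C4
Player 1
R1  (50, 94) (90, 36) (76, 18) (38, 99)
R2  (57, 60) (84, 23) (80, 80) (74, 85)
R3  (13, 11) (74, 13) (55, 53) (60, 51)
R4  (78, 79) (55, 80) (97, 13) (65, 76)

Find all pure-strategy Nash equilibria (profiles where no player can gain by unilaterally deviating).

Pure NE: (R2, C4)

Player 1 against C1: payoffs 50, 57, 13, 78 → best response R4.
Player 1 against C2: payoffs 90, 84, 74, 55 → best response R1.
Player 1 against C3: payoffs 76, 80, 55, 97 → best response R4.
Player 1 against C4: payoffs 38, 74, 60, 65 → best response R2.
Player 2 against R1: payoffs 94, 36, 18, 99 → best response C4.
Player 2 against R2: payoffs 60, 23, 80, 85 → best response C4.
Player 2 against R3: payoffs 11, 13, 53, 51 → best response C3.
Player 2 against R4: payoffs 79, 80, 13, 76 → best response C2.
Mutual best responses: (R2, C4).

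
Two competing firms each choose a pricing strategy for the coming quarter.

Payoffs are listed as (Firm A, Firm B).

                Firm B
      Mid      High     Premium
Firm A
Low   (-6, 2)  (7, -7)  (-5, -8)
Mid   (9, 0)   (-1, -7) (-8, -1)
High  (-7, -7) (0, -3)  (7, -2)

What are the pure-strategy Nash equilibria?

The pure Nash equilibria are (Mid, Mid), (High, Premium).

Firm A against Mid: payoffs -6, 9, -7 → best response Mid.
Firm A against High: payoffs 7, -1, 0 → best response Low.
Firm A against Premium: payoffs -5, -8, 7 → best response High.
Firm B against Low: payoffs 2, -7, -8 → best response Mid.
Firm B against Mid: payoffs 0, -7, -1 → best response Mid.
Firm B against High: payoffs -7, -3, -2 → best response Premium.
Mutual best responses: (Mid, Mid); (High, Premium).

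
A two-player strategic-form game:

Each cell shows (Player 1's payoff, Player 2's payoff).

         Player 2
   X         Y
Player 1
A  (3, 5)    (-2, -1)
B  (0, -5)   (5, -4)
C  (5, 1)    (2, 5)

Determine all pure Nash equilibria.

Pure NE: (B, Y)

(A, X): Player 1 can switch to C (3 → 5). Not NE.
(A, Y): Player 1 can switch to B (-2 → 5). Not NE.
(B, X): Player 1 can switch to A (0 → 3). Not NE.
(B, Y): Player 1 gets 5, best alternative 2; Player 2 gets -4, best alternative -5. No profitable deviation — NE.
(C, X): Player 2 can switch to Y (1 → 5). Not NE.
(C, Y): Player 1 can switch to B (2 → 5). Not NE.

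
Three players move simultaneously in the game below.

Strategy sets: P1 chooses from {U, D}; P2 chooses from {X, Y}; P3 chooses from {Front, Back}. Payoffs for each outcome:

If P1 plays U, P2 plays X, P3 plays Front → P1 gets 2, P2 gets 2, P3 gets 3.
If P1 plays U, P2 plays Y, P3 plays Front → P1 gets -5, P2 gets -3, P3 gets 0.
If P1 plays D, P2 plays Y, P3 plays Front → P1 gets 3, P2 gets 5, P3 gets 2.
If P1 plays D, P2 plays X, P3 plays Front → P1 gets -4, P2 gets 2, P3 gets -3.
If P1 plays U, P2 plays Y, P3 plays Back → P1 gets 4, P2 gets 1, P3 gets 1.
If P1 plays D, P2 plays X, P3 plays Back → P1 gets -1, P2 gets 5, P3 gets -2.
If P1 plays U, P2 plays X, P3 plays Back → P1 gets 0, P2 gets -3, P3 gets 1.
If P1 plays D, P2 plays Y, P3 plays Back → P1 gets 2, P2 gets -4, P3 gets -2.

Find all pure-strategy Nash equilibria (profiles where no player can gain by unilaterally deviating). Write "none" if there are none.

(U, X, Front); (U, Y, Back); (D, Y, Front)

For each player, find the best response to each opponent profile; mutual best responses are the pure NE.
P1 against (X, Front): payoffs 2, -4 → best response U.
P1 against (X, Back): payoffs 0, -1 → best response U.
P1 against (Y, Front): payoffs -5, 3 → best response D.
P1 against (Y, Back): payoffs 4, 2 → best response U.
P2 against (U, Front): payoffs 2, -3 → best response X.
P2 against (U, Back): payoffs -3, 1 → best response Y.
P2 against (D, Front): payoffs 2, 5 → best response Y.
P2 against (D, Back): payoffs 5, -4 → best response X.
P3 against (U, X): payoffs 3, 1 → best response Front.
P3 against (U, Y): payoffs 0, 1 → best response Back.
P3 against (D, X): payoffs -3, -2 → best response Back.
P3 against (D, Y): payoffs 2, -2 → best response Front.
Mutual best responses: (U, X, Front); (U, Y, Back); (D, Y, Front).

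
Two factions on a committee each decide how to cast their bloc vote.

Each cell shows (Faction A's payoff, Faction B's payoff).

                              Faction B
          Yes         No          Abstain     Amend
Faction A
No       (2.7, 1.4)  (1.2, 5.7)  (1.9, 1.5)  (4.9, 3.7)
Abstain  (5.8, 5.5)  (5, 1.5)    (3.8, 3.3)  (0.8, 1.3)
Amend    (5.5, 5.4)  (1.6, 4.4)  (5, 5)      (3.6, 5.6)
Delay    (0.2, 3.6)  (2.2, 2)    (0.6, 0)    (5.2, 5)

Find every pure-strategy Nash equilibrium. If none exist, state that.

(Abstain, Yes); (Delay, Amend)

(No, Yes): Faction A can switch to Abstain (2.7 → 5.8). Not NE.
(No, No): Faction A can switch to Abstain (1.2 → 5). Not NE.
(No, Abstain): Faction A can switch to Abstain (1.9 → 3.8). Not NE.
(No, Amend): Faction A can switch to Delay (4.9 → 5.2). Not NE.
(Abstain, Yes): Faction A gets 5.8, best alternative 5.5; Faction B gets 5.5, best alternative 3.3. No profitable deviation — NE.
(Abstain, No): Faction B can switch to Yes (1.5 → 5.5). Not NE.
(Abstain, Abstain): Faction A can switch to Amend (3.8 → 5). Not NE.
(Delay, Amend): Faction A gets 5.2, best alternative 4.9; Faction B gets 5, best alternative 3.6. No profitable deviation — NE.
(The remaining 8 profiles each have a profitable deviation by the same check.)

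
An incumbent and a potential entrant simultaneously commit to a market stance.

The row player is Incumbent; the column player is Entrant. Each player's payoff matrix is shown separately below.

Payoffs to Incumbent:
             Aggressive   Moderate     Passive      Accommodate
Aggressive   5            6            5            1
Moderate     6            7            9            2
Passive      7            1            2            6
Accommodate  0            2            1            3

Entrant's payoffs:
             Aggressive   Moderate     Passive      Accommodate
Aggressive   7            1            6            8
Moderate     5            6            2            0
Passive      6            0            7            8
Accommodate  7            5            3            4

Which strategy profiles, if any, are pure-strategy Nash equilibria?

For each strategy profile, look for a profitable unilateral deviation.
(Aggressive, Aggressive): Incumbent can switch to Moderate (5 → 6). Not NE.
(Aggressive, Moderate): Incumbent can switch to Moderate (6 → 7). Not NE.
(Aggressive, Passive): Incumbent can switch to Moderate (5 → 9). Not NE.
(Aggressive, Accommodate): Incumbent can switch to Moderate (1 → 2). Not NE.
(Moderate, Aggressive): Incumbent can switch to Passive (6 → 7). Not NE.
(Moderate, Moderate): Incumbent gets 7, best alternative 6; Entrant gets 6, best alternative 5. No profitable deviation — NE.
(Moderate, Passive): Entrant can switch to Aggressive (2 → 5). Not NE.
(Moderate, Accommodate): Incumbent can switch to Passive (2 → 6). Not NE.
(Passive, Aggressive): Entrant can switch to Passive (6 → 7). Not NE.
(Passive, Moderate): Incumbent can switch to Aggressive (1 → 6). Not NE.
(Passive, Passive): Incumbent can switch to Aggressive (2 → 5). Not NE.
(Passive, Accommodate): Incumbent gets 6, best alternative 3; Entrant gets 8, best alternative 7. No profitable deviation — NE.
(Accommodate, Aggressive): Incumbent can switch to Aggressive (0 → 5). Not NE.
(Accommodate, Moderate): Incumbent can switch to Aggressive (2 → 6). Not NE.
(The remaining 2 profiles each have a profitable deviation by the same check.)

Pure-strategy Nash equilibria: (Moderate, Moderate); (Passive, Accommodate)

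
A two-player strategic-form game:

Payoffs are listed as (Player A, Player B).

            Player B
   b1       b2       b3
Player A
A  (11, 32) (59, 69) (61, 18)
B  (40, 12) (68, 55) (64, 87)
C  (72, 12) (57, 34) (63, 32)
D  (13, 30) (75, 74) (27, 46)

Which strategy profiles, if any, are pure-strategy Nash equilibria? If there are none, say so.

(A, b1): Player A can switch to B (11 → 40). Not NE.
(A, b2): Player A can switch to B (59 → 68). Not NE.
(A, b3): Player A can switch to B (61 → 64). Not NE.
(B, b1): Player A can switch to C (40 → 72). Not NE.
(B, b2): Player A can switch to D (68 → 75). Not NE.
(B, b3): Player A gets 64, best alternative 63; Player B gets 87, best alternative 55. No profitable deviation — NE.
(C, b1): Player B can switch to b2 (12 → 34). Not NE.
(D, b2): Player A gets 75, best alternative 68; Player B gets 74, best alternative 46. No profitable deviation — NE.
(The remaining 4 profiles each have a profitable deviation by the same check.)

(B, b3), (D, b2)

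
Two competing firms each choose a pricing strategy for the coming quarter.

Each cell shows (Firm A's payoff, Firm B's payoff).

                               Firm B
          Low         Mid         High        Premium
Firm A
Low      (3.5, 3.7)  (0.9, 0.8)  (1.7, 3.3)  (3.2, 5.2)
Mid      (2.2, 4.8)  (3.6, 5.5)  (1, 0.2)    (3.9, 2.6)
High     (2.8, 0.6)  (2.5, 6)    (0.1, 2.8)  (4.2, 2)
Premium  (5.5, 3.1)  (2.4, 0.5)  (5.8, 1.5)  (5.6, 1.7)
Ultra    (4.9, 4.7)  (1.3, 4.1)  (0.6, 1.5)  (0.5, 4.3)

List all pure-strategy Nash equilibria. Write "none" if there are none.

(Mid, Mid), (Premium, Low)

(Low, Low): Firm A can switch to Premium (3.5 → 5.5). Not NE.
(Low, Mid): Firm A can switch to Mid (0.9 → 3.6). Not NE.
(Low, High): Firm A can switch to Premium (1.7 → 5.8). Not NE.
(Low, Premium): Firm A can switch to Mid (3.2 → 3.9). Not NE.
(Mid, Low): Firm A can switch to Low (2.2 → 3.5). Not NE.
(Mid, Mid): Firm A gets 3.6, best alternative 2.5; Firm B gets 5.5, best alternative 4.8. No profitable deviation — NE.
(Mid, High): Firm A can switch to Low (1 → 1.7). Not NE.
(Mid, Premium): Firm A can switch to High (3.9 → 4.2). Not NE.
(High, Low): Firm A can switch to Low (2.8 → 3.5). Not NE.
(Premium, Low): Firm A gets 5.5, best alternative 4.9; Firm B gets 3.1, best alternative 1.7. No profitable deviation — NE.
(The remaining 10 profiles each have a profitable deviation by the same check.)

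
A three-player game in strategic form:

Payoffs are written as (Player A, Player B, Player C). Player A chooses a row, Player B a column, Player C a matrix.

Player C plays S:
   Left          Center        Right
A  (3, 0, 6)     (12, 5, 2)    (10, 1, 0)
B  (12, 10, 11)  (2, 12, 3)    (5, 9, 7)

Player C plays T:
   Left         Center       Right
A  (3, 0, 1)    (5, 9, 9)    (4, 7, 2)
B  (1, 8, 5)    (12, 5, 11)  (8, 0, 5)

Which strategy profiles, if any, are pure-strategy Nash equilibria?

Check each profile: it is a Nash equilibrium iff no player can strictly gain by switching unilaterally.
(A, Left, S): Player A can switch to B (3 → 12). Not NE.
(A, Left, T): Player B can switch to Center (0 → 9). Not NE.
(A, Center, S): Player C can switch to T (2 → 9). Not NE.
(A, Center, T): Player A can switch to B (5 → 12). Not NE.
(A, Right, S): Player B can switch to Center (1 → 5). Not NE.
(A, Right, T): Player A can switch to B (4 → 8). Not NE.
(B, Left, S): Player B can switch to Center (10 → 12). Not NE.
(B, Left, T): Player A can switch to A (1 → 3). Not NE.
(B, Center, S): Player A can switch to A (2 → 12). Not NE.
(B, Center, T): Player B can switch to Left (5 → 8). Not NE.
(The remaining 2 profiles each have a profitable deviation by the same check.)

No pure-strategy Nash equilibrium.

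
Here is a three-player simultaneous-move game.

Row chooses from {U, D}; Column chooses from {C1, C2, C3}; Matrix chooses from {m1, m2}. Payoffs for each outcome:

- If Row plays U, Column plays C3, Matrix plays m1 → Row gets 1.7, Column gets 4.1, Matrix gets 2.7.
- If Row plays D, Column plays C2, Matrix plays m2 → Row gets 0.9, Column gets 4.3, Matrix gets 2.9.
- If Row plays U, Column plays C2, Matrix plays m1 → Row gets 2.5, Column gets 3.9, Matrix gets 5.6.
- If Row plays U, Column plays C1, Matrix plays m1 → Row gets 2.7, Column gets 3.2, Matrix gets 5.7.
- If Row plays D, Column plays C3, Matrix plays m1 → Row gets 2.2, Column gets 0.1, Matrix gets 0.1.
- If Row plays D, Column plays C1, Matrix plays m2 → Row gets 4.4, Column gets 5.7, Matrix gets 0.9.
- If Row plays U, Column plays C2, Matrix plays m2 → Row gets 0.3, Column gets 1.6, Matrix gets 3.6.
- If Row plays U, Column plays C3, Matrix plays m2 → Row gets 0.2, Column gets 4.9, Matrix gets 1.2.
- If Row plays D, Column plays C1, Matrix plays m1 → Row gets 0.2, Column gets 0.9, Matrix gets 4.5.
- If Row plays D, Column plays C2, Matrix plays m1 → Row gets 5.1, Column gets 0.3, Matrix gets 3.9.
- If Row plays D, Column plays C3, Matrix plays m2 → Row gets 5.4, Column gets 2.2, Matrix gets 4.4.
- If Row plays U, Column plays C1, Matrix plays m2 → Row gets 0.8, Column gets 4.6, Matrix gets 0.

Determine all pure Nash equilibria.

No pure-strategy Nash equilibrium.

Check each profile: it is a Nash equilibrium iff no player can strictly gain by switching unilaterally.
(U, C1, m1): Column can switch to C2 (3.2 → 3.9). Not NE.
(U, C1, m2): Row can switch to D (0.8 → 4.4). Not NE.
(U, C2, m1): Row can switch to D (2.5 → 5.1). Not NE.
(U, C2, m2): Row can switch to D (0.3 → 0.9). Not NE.
(U, C3, m1): Row can switch to D (1.7 → 2.2). Not NE.
(U, C3, m2): Row can switch to D (0.2 → 5.4). Not NE.
(D, C1, m1): Row can switch to U (0.2 → 2.7). Not NE.
(D, C1, m2): Matrix can switch to m1 (0.9 → 4.5). Not NE.
(The remaining 4 profiles each have a profitable deviation by the same check.)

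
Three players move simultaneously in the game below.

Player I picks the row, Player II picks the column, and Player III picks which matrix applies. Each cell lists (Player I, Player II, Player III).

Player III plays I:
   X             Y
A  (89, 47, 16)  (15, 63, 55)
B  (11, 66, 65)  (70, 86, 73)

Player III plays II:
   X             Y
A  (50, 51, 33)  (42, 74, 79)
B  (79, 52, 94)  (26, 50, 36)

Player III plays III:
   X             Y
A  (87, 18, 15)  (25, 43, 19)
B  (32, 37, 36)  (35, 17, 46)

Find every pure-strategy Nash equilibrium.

(A, X, I): Player II can switch to Y (47 → 63). Not NE.
(A, X, II): Player I can switch to B (50 → 79). Not NE.
(A, X, III): Player II can switch to Y (18 → 43). Not NE.
(A, Y, I): Player I can switch to B (15 → 70). Not NE.
(A, Y, II): Player I gets 42, best alternative 26; Player II gets 74, best alternative 51; Player III gets 79, best alternative 55. No profitable deviation — NE.
(A, Y, III): Player I can switch to B (25 → 35). Not NE.
(B, X, I): Player I can switch to A (11 → 89). Not NE.
(B, X, II): Player I gets 79, best alternative 50; Player II gets 52, best alternative 50; Player III gets 94, best alternative 65. No profitable deviation — NE.
(B, Y, I): Player I gets 70, best alternative 15; Player II gets 86, best alternative 66; Player III gets 73, best alternative 46. No profitable deviation — NE.
(The remaining 3 profiles each have a profitable deviation by the same check.)

The pure Nash equilibria are (A, Y, II); (B, X, II); (B, Y, I).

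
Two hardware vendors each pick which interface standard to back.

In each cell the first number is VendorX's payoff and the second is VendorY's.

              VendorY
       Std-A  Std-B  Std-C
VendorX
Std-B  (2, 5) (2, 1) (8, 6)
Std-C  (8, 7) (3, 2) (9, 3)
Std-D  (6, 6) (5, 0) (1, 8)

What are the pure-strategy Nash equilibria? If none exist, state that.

Pure NE: (Std-C, Std-A)

Mark each player's best response to every combination of opponents' strategies; a profile where every player is best-responding is a pure Nash equilibrium.
VendorX against Std-A: payoffs 2, 8, 6 → best response Std-C.
VendorX against Std-B: payoffs 2, 3, 5 → best response Std-D.
VendorX against Std-C: payoffs 8, 9, 1 → best response Std-C.
VendorY against Std-B: payoffs 5, 1, 6 → best response Std-C.
VendorY against Std-C: payoffs 7, 2, 3 → best response Std-A.
VendorY against Std-D: payoffs 6, 0, 8 → best response Std-C.
Mutual best responses: (Std-C, Std-A).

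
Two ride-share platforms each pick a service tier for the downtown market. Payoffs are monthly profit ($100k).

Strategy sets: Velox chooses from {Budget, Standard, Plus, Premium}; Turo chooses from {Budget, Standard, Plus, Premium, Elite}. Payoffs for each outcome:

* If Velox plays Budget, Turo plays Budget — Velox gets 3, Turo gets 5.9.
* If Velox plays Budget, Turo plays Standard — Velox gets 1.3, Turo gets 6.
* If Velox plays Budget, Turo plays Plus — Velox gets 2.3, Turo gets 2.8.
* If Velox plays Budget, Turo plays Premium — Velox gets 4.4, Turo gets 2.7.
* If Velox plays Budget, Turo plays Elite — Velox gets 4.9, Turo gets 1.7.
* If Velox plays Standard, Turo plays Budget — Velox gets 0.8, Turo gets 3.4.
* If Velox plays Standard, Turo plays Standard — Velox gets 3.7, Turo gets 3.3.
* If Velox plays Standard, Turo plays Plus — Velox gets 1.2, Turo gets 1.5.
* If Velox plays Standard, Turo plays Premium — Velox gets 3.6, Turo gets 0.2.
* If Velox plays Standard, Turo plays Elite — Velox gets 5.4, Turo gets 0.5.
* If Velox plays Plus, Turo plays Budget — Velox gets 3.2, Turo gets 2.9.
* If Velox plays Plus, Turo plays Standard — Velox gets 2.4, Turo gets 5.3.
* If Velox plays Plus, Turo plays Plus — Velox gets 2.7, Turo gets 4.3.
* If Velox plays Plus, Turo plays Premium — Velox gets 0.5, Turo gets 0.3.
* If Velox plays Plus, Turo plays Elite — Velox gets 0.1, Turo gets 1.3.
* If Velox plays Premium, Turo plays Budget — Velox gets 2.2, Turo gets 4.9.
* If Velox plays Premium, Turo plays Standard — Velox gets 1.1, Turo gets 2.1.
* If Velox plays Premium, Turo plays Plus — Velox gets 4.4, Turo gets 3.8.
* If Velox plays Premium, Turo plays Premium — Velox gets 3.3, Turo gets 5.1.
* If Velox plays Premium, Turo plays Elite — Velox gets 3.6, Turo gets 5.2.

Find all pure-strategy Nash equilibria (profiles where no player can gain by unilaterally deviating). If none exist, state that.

none

Check each profile: it is a Nash equilibrium iff no player can strictly gain by switching unilaterally.
(Budget, Budget): Velox can switch to Plus (3 → 3.2). Not NE.
(Budget, Standard): Velox can switch to Standard (1.3 → 3.7). Not NE.
(Budget, Plus): Velox can switch to Plus (2.3 → 2.7). Not NE.
(Budget, Premium): Turo can switch to Budget (2.7 → 5.9). Not NE.
(Budget, Elite): Velox can switch to Standard (4.9 → 5.4). Not NE.
(Standard, Budget): Velox can switch to Budget (0.8 → 3). Not NE.
(Standard, Standard): Turo can switch to Budget (3.3 → 3.4). Not NE.
(Standard, Plus): Velox can switch to Budget (1.2 → 2.3). Not NE.
(Standard, Premium): Velox can switch to Budget (3.6 → 4.4). Not NE.
(Standard, Elite): Turo can switch to Budget (0.5 → 3.4). Not NE.
(Plus, Budget): Turo can switch to Standard (2.9 → 5.3). Not NE.
(Plus, Standard): Velox can switch to Standard (2.4 → 3.7). Not NE.
(The remaining 8 profiles each have a profitable deviation by the same check.)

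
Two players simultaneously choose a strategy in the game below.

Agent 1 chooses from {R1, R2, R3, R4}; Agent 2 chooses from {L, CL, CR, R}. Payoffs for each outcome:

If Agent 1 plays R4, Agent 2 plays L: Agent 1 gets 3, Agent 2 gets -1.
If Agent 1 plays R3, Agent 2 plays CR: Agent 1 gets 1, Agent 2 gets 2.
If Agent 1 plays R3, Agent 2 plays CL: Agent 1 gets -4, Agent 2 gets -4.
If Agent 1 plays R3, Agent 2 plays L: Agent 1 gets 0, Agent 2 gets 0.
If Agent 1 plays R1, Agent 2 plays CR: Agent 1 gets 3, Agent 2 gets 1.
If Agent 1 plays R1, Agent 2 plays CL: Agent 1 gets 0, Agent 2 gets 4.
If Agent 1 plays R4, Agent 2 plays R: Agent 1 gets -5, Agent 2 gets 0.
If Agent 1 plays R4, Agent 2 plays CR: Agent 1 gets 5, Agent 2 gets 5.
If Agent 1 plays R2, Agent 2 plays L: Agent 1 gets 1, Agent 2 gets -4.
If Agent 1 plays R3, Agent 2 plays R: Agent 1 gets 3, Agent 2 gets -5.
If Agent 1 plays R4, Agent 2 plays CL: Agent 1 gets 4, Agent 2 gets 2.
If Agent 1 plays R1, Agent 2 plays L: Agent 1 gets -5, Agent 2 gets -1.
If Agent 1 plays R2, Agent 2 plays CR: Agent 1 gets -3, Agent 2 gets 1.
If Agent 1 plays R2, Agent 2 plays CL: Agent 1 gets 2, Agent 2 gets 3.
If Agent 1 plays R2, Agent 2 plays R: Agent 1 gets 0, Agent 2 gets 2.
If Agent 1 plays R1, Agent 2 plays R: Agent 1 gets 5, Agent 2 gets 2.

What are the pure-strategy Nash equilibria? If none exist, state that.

The unique pure-strategy Nash equilibrium is (R4, CR).

Agent 1 against L: payoffs -5, 1, 0, 3 → best response R4.
Agent 1 against CL: payoffs 0, 2, -4, 4 → best response R4.
Agent 1 against CR: payoffs 3, -3, 1, 5 → best response R4.
Agent 1 against R: payoffs 5, 0, 3, -5 → best response R1.
Agent 2 against R1: payoffs -1, 4, 1, 2 → best response CL.
Agent 2 against R2: payoffs -4, 3, 1, 2 → best response CL.
Agent 2 against R3: payoffs 0, -4, 2, -5 → best response CR.
Agent 2 against R4: payoffs -1, 2, 5, 0 → best response CR.
Mutual best responses: (R4, CR).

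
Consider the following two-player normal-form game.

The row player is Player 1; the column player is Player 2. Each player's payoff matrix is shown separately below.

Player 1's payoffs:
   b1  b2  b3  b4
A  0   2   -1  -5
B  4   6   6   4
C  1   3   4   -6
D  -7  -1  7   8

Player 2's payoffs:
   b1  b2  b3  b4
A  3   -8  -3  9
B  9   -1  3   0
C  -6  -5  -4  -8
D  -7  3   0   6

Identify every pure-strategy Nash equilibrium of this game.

Player 1 against b1: payoffs 0, 4, 1, -7 → best response B.
Player 1 against b2: payoffs 2, 6, 3, -1 → best response B.
Player 1 against b3: payoffs -1, 6, 4, 7 → best response D.
Player 1 against b4: payoffs -5, 4, -6, 8 → best response D.
Player 2 against A: payoffs 3, -8, -3, 9 → best response b4.
Player 2 against B: payoffs 9, -1, 3, 0 → best response b1.
Player 2 against C: payoffs -6, -5, -4, -8 → best response b3.
Player 2 against D: payoffs -7, 3, 0, 6 → best response b4.
Mutual best responses: (B, b1); (D, b4).

(B, b1); (D, b4)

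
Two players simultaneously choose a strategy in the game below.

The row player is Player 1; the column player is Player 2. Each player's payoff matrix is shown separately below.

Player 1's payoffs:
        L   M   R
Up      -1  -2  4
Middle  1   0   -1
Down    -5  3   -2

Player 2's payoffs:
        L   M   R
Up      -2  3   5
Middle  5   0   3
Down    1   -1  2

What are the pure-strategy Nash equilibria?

Pure-strategy Nash equilibria: (Up, R) and (Middle, L)

Check each profile: it is a Nash equilibrium iff no player can strictly gain by switching unilaterally.
(Up, L): Player 1 can switch to Middle (-1 → 1). Not NE.
(Up, M): Player 1 can switch to Middle (-2 → 0). Not NE.
(Up, R): Player 1 gets 4, best alternative -1; Player 2 gets 5, best alternative 3. No profitable deviation — NE.
(Middle, L): Player 1 gets 1, best alternative -1; Player 2 gets 5, best alternative 3. No profitable deviation — NE.
(Middle, M): Player 1 can switch to Down (0 → 3). Not NE.
(Middle, R): Player 1 can switch to Up (-1 → 4). Not NE.
(Down, L): Player 1 can switch to Up (-5 → -1). Not NE.
(Down, M): Player 2 can switch to L (-1 → 1). Not NE.
(Down, R): Player 1 can switch to Up (-2 → 4). Not NE.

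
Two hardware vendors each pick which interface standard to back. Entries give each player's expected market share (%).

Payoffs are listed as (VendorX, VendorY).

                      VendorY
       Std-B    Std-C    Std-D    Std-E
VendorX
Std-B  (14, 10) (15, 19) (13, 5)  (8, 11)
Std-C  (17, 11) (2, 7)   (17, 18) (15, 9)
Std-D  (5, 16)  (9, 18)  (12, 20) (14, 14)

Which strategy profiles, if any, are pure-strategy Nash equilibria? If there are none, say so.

VendorX against Std-B: payoffs 14, 17, 5 → best response Std-C.
VendorX against Std-C: payoffs 15, 2, 9 → best response Std-B.
VendorX against Std-D: payoffs 13, 17, 12 → best response Std-C.
VendorX against Std-E: payoffs 8, 15, 14 → best response Std-C.
VendorY against Std-B: payoffs 10, 19, 5, 11 → best response Std-C.
VendorY against Std-C: payoffs 11, 7, 18, 9 → best response Std-D.
VendorY against Std-D: payoffs 16, 18, 20, 14 → best response Std-D.
Mutual best responses: (Std-B, Std-C); (Std-C, Std-D).

(Std-B, Std-C); (Std-C, Std-D)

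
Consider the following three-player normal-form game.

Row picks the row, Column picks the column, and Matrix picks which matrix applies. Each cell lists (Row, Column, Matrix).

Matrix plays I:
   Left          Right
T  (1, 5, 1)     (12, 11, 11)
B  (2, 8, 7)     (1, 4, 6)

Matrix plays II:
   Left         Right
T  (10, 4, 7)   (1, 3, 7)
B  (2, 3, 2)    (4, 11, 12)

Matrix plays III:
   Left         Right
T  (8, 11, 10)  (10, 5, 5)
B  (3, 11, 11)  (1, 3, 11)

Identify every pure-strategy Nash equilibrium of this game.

For each strategy profile, look for a profitable unilateral deviation.
(T, Left, I): Row can switch to B (1 → 2). Not NE.
(T, Left, II): Matrix can switch to III (7 → 10). Not NE.
(T, Left, III): Row gets 8, best alternative 3; Column gets 11, best alternative 5; Matrix gets 10, best alternative 7. No profitable deviation — NE.
(T, Right, I): Row gets 12, best alternative 1; Column gets 11, best alternative 5; Matrix gets 11, best alternative 7. No profitable deviation — NE.
(T, Right, II): Row can switch to B (1 → 4). Not NE.
(T, Right, III): Column can switch to Left (5 → 11). Not NE.
(B, Left, I): Matrix can switch to III (7 → 11). Not NE.
(B, Left, II): Row can switch to T (2 → 10). Not NE.
(B, Right, II): Row gets 4, best alternative 1; Column gets 11, best alternative 3; Matrix gets 12, best alternative 11. No profitable deviation — NE.
(The remaining 3 profiles each have a profitable deviation by the same check.)

Pure-strategy Nash equilibria: (T, Left, III); (T, Right, I); (B, Right, II)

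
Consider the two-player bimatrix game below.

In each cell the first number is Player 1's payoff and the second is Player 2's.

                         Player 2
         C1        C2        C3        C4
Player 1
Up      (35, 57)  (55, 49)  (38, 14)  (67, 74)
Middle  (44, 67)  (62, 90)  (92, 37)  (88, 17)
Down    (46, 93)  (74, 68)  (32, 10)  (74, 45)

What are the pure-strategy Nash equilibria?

Pure NE: (Down, C1)

Mark each player's best response to every combination of opponents' strategies; a profile where every player is best-responding is a pure Nash equilibrium.
Player 1 against C1: payoffs 35, 44, 46 → best response Down.
Player 1 against C2: payoffs 55, 62, 74 → best response Down.
Player 1 against C3: payoffs 38, 92, 32 → best response Middle.
Player 1 against C4: payoffs 67, 88, 74 → best response Middle.
Player 2 against Up: payoffs 57, 49, 14, 74 → best response C4.
Player 2 against Middle: payoffs 67, 90, 37, 17 → best response C2.
Player 2 against Down: payoffs 93, 68, 10, 45 → best response C1.
Mutual best responses: (Down, C1).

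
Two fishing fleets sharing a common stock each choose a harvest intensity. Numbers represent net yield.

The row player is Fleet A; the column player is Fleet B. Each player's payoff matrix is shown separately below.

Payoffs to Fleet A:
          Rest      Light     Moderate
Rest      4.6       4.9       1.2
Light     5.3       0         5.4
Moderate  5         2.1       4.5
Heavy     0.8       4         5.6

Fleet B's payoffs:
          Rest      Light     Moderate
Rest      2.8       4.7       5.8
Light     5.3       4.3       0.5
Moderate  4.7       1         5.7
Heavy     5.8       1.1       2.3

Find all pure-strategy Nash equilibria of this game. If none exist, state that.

Fleet A against Rest: payoffs 4.6, 5.3, 5, 0.8 → best response Light.
Fleet A against Light: payoffs 4.9, 0, 2.1, 4 → best response Rest.
Fleet A against Moderate: payoffs 1.2, 5.4, 4.5, 5.6 → best response Heavy.
Fleet B against Rest: payoffs 2.8, 4.7, 5.8 → best response Moderate.
Fleet B against Light: payoffs 5.3, 4.3, 0.5 → best response Rest.
Fleet B against Moderate: payoffs 4.7, 1, 5.7 → best response Moderate.
Fleet B against Heavy: payoffs 5.8, 1.1, 2.3 → best response Rest.
Mutual best responses: (Light, Rest).

The unique pure-strategy Nash equilibrium is (Light, Rest).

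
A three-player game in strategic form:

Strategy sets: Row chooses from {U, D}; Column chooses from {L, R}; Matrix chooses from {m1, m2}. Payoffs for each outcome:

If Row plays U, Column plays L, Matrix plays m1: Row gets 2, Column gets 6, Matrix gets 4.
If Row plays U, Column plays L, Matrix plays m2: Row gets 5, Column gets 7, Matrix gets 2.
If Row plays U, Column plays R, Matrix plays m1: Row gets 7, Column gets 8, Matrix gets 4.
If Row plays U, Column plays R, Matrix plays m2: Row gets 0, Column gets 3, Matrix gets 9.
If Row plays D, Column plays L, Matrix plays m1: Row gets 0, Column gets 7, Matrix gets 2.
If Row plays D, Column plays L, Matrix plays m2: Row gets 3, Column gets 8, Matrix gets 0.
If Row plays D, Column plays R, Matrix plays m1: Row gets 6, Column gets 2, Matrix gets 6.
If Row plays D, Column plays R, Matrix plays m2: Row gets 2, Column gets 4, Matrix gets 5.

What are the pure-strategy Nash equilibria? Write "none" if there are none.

none

Row against (L, m1): payoffs 2, 0 → best response U.
Row against (L, m2): payoffs 5, 3 → best response U.
Row against (R, m1): payoffs 7, 6 → best response U.
Row against (R, m2): payoffs 0, 2 → best response D.
Column against (U, m1): payoffs 6, 8 → best response R.
Column against (U, m2): payoffs 7, 3 → best response L.
Column against (D, m1): payoffs 7, 2 → best response L.
Column against (D, m2): payoffs 8, 4 → best response L.
Matrix against (U, L): payoffs 4, 2 → best response m1.
Matrix against (U, R): payoffs 4, 9 → best response m2.
Matrix against (D, L): payoffs 2, 0 → best response m1.
Matrix against (D, R): payoffs 6, 5 → best response m1.
No profile is a mutual best response for all players.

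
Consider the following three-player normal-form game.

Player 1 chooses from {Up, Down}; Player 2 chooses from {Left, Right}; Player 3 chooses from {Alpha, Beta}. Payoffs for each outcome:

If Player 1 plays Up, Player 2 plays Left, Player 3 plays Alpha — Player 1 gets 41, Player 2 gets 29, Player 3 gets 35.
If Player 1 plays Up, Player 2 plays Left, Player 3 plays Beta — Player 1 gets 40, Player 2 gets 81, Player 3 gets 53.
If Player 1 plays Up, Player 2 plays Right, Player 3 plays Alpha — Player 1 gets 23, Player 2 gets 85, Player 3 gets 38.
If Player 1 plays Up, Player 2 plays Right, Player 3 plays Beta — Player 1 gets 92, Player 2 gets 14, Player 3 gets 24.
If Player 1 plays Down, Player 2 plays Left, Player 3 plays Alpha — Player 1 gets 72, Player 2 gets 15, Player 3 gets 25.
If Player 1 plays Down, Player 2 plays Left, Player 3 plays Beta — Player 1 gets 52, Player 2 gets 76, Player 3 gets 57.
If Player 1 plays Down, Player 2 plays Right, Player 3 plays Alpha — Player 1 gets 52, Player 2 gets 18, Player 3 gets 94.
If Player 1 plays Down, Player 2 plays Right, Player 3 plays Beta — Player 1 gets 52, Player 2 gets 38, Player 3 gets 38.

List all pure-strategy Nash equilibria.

The pure Nash equilibria are (Down, Left, Beta) and (Down, Right, Alpha).

Player 1 against (Left, Alpha): payoffs 41, 72 → best response Down.
Player 1 against (Left, Beta): payoffs 40, 52 → best response Down.
Player 1 against (Right, Alpha): payoffs 23, 52 → best response Down.
Player 1 against (Right, Beta): payoffs 92, 52 → best response Up.
Player 2 against (Up, Alpha): payoffs 29, 85 → best response Right.
Player 2 against (Up, Beta): payoffs 81, 14 → best response Left.
Player 2 against (Down, Alpha): payoffs 15, 18 → best response Right.
Player 2 against (Down, Beta): payoffs 76, 38 → best response Left.
Player 3 against (Up, Left): payoffs 35, 53 → best response Beta.
Player 3 against (Up, Right): payoffs 38, 24 → best response Alpha.
Player 3 against (Down, Left): payoffs 25, 57 → best response Beta.
Player 3 against (Down, Right): payoffs 94, 38 → best response Alpha.
Mutual best responses: (Down, Left, Beta); (Down, Right, Alpha).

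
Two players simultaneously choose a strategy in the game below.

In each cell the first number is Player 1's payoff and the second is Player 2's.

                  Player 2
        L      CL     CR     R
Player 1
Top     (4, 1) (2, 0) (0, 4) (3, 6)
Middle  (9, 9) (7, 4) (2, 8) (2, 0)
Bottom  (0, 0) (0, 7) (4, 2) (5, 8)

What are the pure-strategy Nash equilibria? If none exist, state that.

The pure Nash equilibria are (Middle, L); (Bottom, R).

For each player, find the best response to each opponent profile; mutual best responses are the pure NE.
Player 1 against L: payoffs 4, 9, 0 → best response Middle.
Player 1 against CL: payoffs 2, 7, 0 → best response Middle.
Player 1 against CR: payoffs 0, 2, 4 → best response Bottom.
Player 1 against R: payoffs 3, 2, 5 → best response Bottom.
Player 2 against Top: payoffs 1, 0, 4, 6 → best response R.
Player 2 against Middle: payoffs 9, 4, 8, 0 → best response L.
Player 2 against Bottom: payoffs 0, 7, 2, 8 → best response R.
Mutual best responses: (Middle, L); (Bottom, R).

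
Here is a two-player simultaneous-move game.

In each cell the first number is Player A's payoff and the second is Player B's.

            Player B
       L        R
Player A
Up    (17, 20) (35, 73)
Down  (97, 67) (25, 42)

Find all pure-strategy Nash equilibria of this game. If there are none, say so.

Player A against L: payoffs 17, 97 → best response Down.
Player A against R: payoffs 35, 25 → best response Up.
Player B against Up: payoffs 20, 73 → best response R.
Player B against Down: payoffs 67, 42 → best response L.
Mutual best responses: (Up, R); (Down, L).

The pure Nash equilibria are (Up, R) and (Down, L).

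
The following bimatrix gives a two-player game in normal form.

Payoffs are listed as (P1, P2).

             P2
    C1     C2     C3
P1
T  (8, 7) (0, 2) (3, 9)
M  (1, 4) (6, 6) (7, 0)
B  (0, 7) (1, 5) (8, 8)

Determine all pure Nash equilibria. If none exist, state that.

P1 against C1: payoffs 8, 1, 0 → best response T.
P1 against C2: payoffs 0, 6, 1 → best response M.
P1 against C3: payoffs 3, 7, 8 → best response B.
P2 against T: payoffs 7, 2, 9 → best response C3.
P2 against M: payoffs 4, 6, 0 → best response C2.
P2 against B: payoffs 7, 5, 8 → best response C3.
Mutual best responses: (M, C2); (B, C3).

(M, C2); (B, C3)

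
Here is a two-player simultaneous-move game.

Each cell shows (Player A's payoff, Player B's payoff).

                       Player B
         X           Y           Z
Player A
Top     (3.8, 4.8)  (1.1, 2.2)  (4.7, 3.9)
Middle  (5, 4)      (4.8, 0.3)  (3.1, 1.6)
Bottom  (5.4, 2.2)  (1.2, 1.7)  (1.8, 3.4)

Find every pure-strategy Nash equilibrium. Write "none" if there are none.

This game has no pure Nash equilibrium.

Player A against X: payoffs 3.8, 5, 5.4 → best response Bottom.
Player A against Y: payoffs 1.1, 4.8, 1.2 → best response Middle.
Player A against Z: payoffs 4.7, 3.1, 1.8 → best response Top.
Player B against Top: payoffs 4.8, 2.2, 3.9 → best response X.
Player B against Middle: payoffs 4, 0.3, 1.6 → best response X.
Player B against Bottom: payoffs 2.2, 1.7, 3.4 → best response Z.
No profile is a mutual best response for all players.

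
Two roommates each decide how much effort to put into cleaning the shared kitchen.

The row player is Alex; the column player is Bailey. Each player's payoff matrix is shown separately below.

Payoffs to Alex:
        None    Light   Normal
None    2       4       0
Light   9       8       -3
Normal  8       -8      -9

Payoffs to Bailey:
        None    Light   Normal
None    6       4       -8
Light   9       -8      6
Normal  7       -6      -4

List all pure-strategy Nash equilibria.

(Light, None)

(None, None): Alex can switch to Light (2 → 9). Not NE.
(None, Light): Alex can switch to Light (4 → 8). Not NE.
(None, Normal): Bailey can switch to None (-8 → 6). Not NE.
(Light, None): Alex gets 9, best alternative 8; Bailey gets 9, best alternative 6. No profitable deviation — NE.
(Light, Light): Bailey can switch to None (-8 → 9). Not NE.
(Light, Normal): Alex can switch to None (-3 → 0). Not NE.
(Normal, None): Alex can switch to Light (8 → 9). Not NE.
(Normal, Light): Alex can switch to None (-8 → 4). Not NE.
(Normal, Normal): Alex can switch to None (-9 → 0). Not NE.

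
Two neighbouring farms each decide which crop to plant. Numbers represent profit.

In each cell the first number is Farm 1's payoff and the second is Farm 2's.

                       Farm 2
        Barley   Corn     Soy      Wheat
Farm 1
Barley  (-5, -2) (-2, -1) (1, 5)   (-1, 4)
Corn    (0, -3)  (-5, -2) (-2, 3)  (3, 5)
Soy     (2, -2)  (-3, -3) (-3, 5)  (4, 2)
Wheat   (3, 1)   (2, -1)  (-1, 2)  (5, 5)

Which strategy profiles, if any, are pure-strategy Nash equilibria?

Farm 1 against Barley: payoffs -5, 0, 2, 3 → best response Wheat.
Farm 1 against Corn: payoffs -2, -5, -3, 2 → best response Wheat.
Farm 1 against Soy: payoffs 1, -2, -3, -1 → best response Barley.
Farm 1 against Wheat: payoffs -1, 3, 4, 5 → best response Wheat.
Farm 2 against Barley: payoffs -2, -1, 5, 4 → best response Soy.
Farm 2 against Corn: payoffs -3, -2, 3, 5 → best response Wheat.
Farm 2 against Soy: payoffs -2, -3, 5, 2 → best response Soy.
Farm 2 against Wheat: payoffs 1, -1, 2, 5 → best response Wheat.
Mutual best responses: (Barley, Soy); (Wheat, Wheat).

Pure-strategy Nash equilibria: (Barley, Soy), (Wheat, Wheat)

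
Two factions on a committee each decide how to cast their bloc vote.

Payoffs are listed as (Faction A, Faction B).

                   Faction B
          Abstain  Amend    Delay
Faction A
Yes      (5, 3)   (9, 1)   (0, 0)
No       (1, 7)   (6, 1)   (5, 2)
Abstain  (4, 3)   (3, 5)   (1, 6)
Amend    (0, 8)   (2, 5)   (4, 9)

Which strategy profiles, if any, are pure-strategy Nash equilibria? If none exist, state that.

Faction A against Abstain: payoffs 5, 1, 4, 0 → best response Yes.
Faction A against Amend: payoffs 9, 6, 3, 2 → best response Yes.
Faction A against Delay: payoffs 0, 5, 1, 4 → best response No.
Faction B against Yes: payoffs 3, 1, 0 → best response Abstain.
Faction B against No: payoffs 7, 1, 2 → best response Abstain.
Faction B against Abstain: payoffs 3, 5, 6 → best response Delay.
Faction B against Amend: payoffs 8, 5, 9 → best response Delay.
Mutual best responses: (Yes, Abstain).

Pure NE: (Yes, Abstain)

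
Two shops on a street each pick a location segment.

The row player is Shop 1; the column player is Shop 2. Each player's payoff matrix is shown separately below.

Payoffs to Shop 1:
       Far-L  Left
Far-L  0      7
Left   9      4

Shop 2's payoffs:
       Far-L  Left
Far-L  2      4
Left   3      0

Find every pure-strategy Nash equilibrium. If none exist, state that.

Pure-strategy Nash equilibria: (Far-L, Left); (Left, Far-L)

Shop 1 against Far-L: payoffs 0, 9 → best response Left.
Shop 1 against Left: payoffs 7, 4 → best response Far-L.
Shop 2 against Far-L: payoffs 2, 4 → best response Left.
Shop 2 against Left: payoffs 3, 0 → best response Far-L.
Mutual best responses: (Far-L, Left); (Left, Far-L).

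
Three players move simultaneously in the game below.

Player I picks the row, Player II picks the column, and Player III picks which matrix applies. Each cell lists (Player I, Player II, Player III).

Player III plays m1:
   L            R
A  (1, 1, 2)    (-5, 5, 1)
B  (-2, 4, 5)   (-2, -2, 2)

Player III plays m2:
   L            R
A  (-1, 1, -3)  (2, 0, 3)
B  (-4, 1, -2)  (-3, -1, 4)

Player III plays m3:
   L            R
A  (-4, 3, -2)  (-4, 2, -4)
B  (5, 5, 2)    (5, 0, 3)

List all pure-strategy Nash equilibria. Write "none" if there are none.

There is no pure-strategy Nash equilibrium.

Check each profile: it is a Nash equilibrium iff no player can strictly gain by switching unilaterally.
(A, L, m1): Player II can switch to R (1 → 5). Not NE.
(A, L, m2): Player III can switch to m1 (-3 → 2). Not NE.
(A, L, m3): Player I can switch to B (-4 → 5). Not NE.
(A, R, m1): Player I can switch to B (-5 → -2). Not NE.
(A, R, m2): Player II can switch to L (0 → 1). Not NE.
(A, R, m3): Player I can switch to B (-4 → 5). Not NE.
(B, L, m1): Player I can switch to A (-2 → 1). Not NE.
(B, L, m2): Player I can switch to A (-4 → -1). Not NE.
(The remaining 4 profiles each have a profitable deviation by the same check.)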